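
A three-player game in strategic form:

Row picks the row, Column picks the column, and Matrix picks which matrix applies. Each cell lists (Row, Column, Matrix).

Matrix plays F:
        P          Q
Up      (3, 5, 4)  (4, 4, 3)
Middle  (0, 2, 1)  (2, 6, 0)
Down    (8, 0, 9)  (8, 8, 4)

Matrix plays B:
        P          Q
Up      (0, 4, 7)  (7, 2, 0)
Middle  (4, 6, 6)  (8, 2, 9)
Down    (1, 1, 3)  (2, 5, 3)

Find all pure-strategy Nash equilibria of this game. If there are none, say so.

The pure Nash equilibria are (Middle, P, B); (Down, Q, F).

For each player, find the best response to each opponent profile; mutual best responses are the pure NE.
Row against (P, F): payoffs 3, 0, 8 → best response Down.
Row against (P, B): payoffs 0, 4, 1 → best response Middle.
Row against (Q, F): payoffs 4, 2, 8 → best response Down.
Row against (Q, B): payoffs 7, 8, 2 → best response Middle.
Column against (Up, F): payoffs 5, 4 → best response P.
Column against (Up, B): payoffs 4, 2 → best response P.
Column against (Middle, F): payoffs 2, 6 → best response Q.
Column against (Middle, B): payoffs 6, 2 → best response P.
Column against (Down, F): payoffs 0, 8 → best response Q.
Column against (Down, B): payoffs 1, 5 → best response Q.
Matrix against (Up, P): payoffs 4, 7 → best response B.
Matrix against (Up, Q): payoffs 3, 0 → best response F.
Matrix against (Middle, P): payoffs 1, 6 → best response B.
Matrix against (Middle, Q): payoffs 0, 9 → best response B.
Matrix against (Down, P): payoffs 9, 3 → best response F.
Matrix against (Down, Q): payoffs 4, 3 → best response F.
Mutual best responses: (Middle, P, B); (Down, Q, F).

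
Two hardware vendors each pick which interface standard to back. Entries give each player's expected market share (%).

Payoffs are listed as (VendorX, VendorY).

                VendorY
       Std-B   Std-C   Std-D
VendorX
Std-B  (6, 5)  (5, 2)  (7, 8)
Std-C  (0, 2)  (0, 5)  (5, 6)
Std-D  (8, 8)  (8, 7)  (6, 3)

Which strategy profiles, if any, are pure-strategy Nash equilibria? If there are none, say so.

(Std-B, Std-D), (Std-D, Std-B)

VendorX against Std-B: payoffs 6, 0, 8 → best response Std-D.
VendorX against Std-C: payoffs 5, 0, 8 → best response Std-D.
VendorX against Std-D: payoffs 7, 5, 6 → best response Std-B.
VendorY against Std-B: payoffs 5, 2, 8 → best response Std-D.
VendorY against Std-C: payoffs 2, 5, 6 → best response Std-D.
VendorY against Std-D: payoffs 8, 7, 3 → best response Std-B.
Mutual best responses: (Std-B, Std-D); (Std-D, Std-B).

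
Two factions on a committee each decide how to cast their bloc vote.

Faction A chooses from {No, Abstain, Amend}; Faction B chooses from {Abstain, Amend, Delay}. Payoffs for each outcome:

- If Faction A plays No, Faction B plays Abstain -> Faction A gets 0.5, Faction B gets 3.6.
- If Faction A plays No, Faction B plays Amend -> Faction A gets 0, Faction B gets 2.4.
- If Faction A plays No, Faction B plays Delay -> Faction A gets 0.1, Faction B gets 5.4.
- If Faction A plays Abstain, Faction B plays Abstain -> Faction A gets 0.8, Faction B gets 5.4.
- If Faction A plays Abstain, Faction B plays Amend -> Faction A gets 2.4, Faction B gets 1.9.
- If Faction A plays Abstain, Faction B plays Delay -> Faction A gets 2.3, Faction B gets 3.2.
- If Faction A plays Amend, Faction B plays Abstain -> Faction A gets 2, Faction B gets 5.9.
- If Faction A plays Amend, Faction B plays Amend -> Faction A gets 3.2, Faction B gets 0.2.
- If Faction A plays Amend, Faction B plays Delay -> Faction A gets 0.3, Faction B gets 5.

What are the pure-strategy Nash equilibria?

Faction A against Abstain: payoffs 0.5, 0.8, 2 → best response Amend.
Faction A against Amend: payoffs 0, 2.4, 3.2 → best response Amend.
Faction A against Delay: payoffs 0.1, 2.3, 0.3 → best response Abstain.
Faction B against No: payoffs 3.6, 2.4, 5.4 → best response Delay.
Faction B against Abstain: payoffs 5.4, 1.9, 3.2 → best response Abstain.
Faction B against Amend: payoffs 5.9, 0.2, 5 → best response Abstain.
Mutual best responses: (Amend, Abstain).

(Amend, Abstain)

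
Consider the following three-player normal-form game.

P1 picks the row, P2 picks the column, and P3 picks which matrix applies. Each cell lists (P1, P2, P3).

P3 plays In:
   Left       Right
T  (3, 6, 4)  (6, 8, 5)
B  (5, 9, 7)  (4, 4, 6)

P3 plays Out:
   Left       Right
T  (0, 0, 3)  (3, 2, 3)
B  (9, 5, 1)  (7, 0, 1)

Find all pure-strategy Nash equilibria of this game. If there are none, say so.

(T, Right, In) and (B, Left, In)

(T, Left, In): P1 can switch to B (3 → 5). Not NE.
(T, Left, Out): P1 can switch to B (0 → 9). Not NE.
(T, Right, In): P1 gets 6, best alternative 4; P2 gets 8, best alternative 6; P3 gets 5, best alternative 3. No profitable deviation — NE.
(T, Right, Out): P1 can switch to B (3 → 7). Not NE.
(B, Left, In): P1 gets 5, best alternative 3; P2 gets 9, best alternative 4; P3 gets 7, best alternative 1. No profitable deviation — NE.
(B, Left, Out): P3 can switch to In (1 → 7). Not NE.
(B, Right, In): P1 can switch to T (4 → 6). Not NE.
(B, Right, Out): P2 can switch to Left (0 → 5). Not NE.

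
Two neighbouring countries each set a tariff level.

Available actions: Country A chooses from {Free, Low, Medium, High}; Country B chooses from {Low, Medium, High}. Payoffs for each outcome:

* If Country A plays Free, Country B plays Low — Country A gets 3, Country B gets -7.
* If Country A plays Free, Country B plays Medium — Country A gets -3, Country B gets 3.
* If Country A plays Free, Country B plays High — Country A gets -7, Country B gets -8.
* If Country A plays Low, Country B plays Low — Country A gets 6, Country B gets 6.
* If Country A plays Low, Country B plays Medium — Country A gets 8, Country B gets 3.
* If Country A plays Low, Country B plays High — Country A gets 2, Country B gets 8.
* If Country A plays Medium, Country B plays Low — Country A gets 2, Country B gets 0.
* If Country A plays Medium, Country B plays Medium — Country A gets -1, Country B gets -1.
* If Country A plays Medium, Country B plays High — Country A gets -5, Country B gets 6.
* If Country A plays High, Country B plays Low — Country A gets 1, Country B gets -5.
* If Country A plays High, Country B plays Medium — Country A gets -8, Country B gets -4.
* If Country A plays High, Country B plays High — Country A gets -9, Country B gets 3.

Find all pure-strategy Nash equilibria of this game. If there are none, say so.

Pure NE: (Low, High)

Country A against Low: payoffs 3, 6, 2, 1 → best response Low.
Country A against Medium: payoffs -3, 8, -1, -8 → best response Low.
Country A against High: payoffs -7, 2, -5, -9 → best response Low.
Country B against Free: payoffs -7, 3, -8 → best response Medium.
Country B against Low: payoffs 6, 3, 8 → best response High.
Country B against Medium: payoffs 0, -1, 6 → best response High.
Country B against High: payoffs -5, -4, 3 → best response High.
Mutual best responses: (Low, High).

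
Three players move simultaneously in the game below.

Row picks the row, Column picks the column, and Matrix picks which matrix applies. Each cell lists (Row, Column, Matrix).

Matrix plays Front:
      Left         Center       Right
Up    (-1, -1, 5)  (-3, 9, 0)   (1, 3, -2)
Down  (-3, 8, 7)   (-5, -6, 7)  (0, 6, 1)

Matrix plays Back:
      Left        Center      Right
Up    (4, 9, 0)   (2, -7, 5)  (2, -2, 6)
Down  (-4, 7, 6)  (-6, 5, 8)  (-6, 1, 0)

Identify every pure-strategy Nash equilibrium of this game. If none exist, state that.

No pure-strategy Nash equilibrium.

(Up, Left, Front): Column can switch to Center (-1 → 9). Not NE.
(Up, Left, Back): Matrix can switch to Front (0 → 5). Not NE.
(Up, Center, Front): Matrix can switch to Back (0 → 5). Not NE.
(Up, Center, Back): Column can switch to Left (-7 → 9). Not NE.
(Up, Right, Front): Column can switch to Center (3 → 9). Not NE.
(Up, Right, Back): Column can switch to Left (-2 → 9). Not NE.
(Down, Left, Front): Row can switch to Up (-3 → -1). Not NE.
(Down, Left, Back): Row can switch to Up (-4 → 4). Not NE.
(The remaining 4 profiles each have a profitable deviation by the same check.)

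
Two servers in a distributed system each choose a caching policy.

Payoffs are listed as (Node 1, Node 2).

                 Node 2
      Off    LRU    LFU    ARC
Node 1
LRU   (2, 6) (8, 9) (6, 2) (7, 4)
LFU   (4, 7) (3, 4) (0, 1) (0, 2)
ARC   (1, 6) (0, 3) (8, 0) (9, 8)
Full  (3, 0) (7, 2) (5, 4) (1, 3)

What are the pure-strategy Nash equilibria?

Node 1 against Off: payoffs 2, 4, 1, 3 → best response LFU.
Node 1 against LRU: payoffs 8, 3, 0, 7 → best response LRU.
Node 1 against LFU: payoffs 6, 0, 8, 5 → best response ARC.
Node 1 against ARC: payoffs 7, 0, 9, 1 → best response ARC.
Node 2 against LRU: payoffs 6, 9, 2, 4 → best response LRU.
Node 2 against LFU: payoffs 7, 4, 1, 2 → best response Off.
Node 2 against ARC: payoffs 6, 3, 0, 8 → best response ARC.
Node 2 against Full: payoffs 0, 2, 4, 3 → best response LFU.
Mutual best responses: (LRU, LRU); (LFU, Off); (ARC, ARC).

(LRU, LRU) and (LFU, Off) and (ARC, ARC)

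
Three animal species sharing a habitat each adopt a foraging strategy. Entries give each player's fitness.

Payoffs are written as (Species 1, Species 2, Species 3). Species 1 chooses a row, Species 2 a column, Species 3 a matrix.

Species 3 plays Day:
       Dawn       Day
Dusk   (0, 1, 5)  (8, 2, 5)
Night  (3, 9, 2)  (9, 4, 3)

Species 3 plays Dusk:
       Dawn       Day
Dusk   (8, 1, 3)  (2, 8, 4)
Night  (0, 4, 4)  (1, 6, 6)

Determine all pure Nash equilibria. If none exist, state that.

Mark each player's best response to every combination of opponents' strategies; a profile where every player is best-responding is a pure Nash equilibrium.
Species 1 against (Dawn, Day): payoffs 0, 3 → best response Night.
Species 1 against (Dawn, Dusk): payoffs 8, 0 → best response Dusk.
Species 1 against (Day, Day): payoffs 8, 9 → best response Night.
Species 1 against (Day, Dusk): payoffs 2, 1 → best response Dusk.
Species 2 against (Dusk, Day): payoffs 1, 2 → best response Day.
Species 2 against (Dusk, Dusk): payoffs 1, 8 → best response Day.
Species 2 against (Night, Day): payoffs 9, 4 → best response Dawn.
Species 2 against (Night, Dusk): payoffs 4, 6 → best response Day.
Species 3 against (Dusk, Dawn): payoffs 5, 3 → best response Day.
Species 3 against (Dusk, Day): payoffs 5, 4 → best response Day.
Species 3 against (Night, Dawn): payoffs 2, 4 → best response Dusk.
Species 3 against (Night, Day): payoffs 3, 6 → best response Dusk.
No profile is a mutual best response for all players.

This game has no pure Nash equilibrium.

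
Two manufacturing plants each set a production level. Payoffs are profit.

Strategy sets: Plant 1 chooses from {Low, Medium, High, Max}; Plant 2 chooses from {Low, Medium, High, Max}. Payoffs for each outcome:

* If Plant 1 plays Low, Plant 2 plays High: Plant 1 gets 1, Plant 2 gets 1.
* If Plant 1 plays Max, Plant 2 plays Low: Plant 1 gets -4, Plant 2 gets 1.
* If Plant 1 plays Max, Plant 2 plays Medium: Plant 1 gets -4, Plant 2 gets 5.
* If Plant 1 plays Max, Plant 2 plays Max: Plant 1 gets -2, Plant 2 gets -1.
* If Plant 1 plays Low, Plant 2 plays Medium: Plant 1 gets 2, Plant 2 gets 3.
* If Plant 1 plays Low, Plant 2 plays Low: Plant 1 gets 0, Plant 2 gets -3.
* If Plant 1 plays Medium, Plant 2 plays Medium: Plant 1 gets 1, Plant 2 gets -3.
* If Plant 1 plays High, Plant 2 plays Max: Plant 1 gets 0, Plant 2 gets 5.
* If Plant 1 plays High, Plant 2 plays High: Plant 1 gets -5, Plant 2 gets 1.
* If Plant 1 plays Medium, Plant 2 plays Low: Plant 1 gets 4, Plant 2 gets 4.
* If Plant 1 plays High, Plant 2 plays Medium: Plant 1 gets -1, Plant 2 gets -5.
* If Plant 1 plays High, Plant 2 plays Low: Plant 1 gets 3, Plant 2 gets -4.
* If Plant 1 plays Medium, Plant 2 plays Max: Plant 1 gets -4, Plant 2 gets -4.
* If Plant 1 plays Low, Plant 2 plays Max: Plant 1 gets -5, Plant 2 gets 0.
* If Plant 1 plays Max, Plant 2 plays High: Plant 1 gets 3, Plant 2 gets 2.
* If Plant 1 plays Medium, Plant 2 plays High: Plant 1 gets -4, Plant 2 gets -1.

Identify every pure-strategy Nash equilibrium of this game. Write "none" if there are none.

The pure Nash equilibria are (Low, Medium) and (Medium, Low) and (High, Max).

(Low, Low): Plant 1 can switch to Medium (0 → 4). Not NE.
(Low, Medium): Plant 1 gets 2, best alternative 1; Plant 2 gets 3, best alternative 1. No profitable deviation — NE.
(Low, High): Plant 1 can switch to Max (1 → 3). Not NE.
(Low, Max): Plant 1 can switch to Medium (-5 → -4). Not NE.
(Medium, Low): Plant 1 gets 4, best alternative 3; Plant 2 gets 4, best alternative -1. No profitable deviation — NE.
(Medium, Medium): Plant 1 can switch to Low (1 → 2). Not NE.
(Medium, High): Plant 1 can switch to Low (-4 → 1). Not NE.
(Medium, Max): Plant 1 can switch to High (-4 → 0). Not NE.
(High, Max): Plant 1 gets 0, best alternative -2; Plant 2 gets 5, best alternative 1. No profitable deviation — NE.
(The remaining 7 profiles each have a profitable deviation by the same check.)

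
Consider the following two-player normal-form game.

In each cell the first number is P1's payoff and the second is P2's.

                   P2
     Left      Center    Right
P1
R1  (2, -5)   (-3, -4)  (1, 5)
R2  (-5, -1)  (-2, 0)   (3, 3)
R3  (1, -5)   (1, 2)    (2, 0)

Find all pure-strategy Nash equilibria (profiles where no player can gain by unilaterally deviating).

(R1, Left): P2 can switch to Center (-5 → -4). Not NE.
(R1, Center): P1 can switch to R2 (-3 → -2). Not NE.
(R1, Right): P1 can switch to R2 (1 → 3). Not NE.
(R2, Left): P1 can switch to R1 (-5 → 2). Not NE.
(R2, Center): P1 can switch to R3 (-2 → 1). Not NE.
(R2, Right): P1 gets 3, best alternative 2; P2 gets 3, best alternative 0. No profitable deviation — NE.
(R3, Left): P1 can switch to R1 (1 → 2). Not NE.
(R3, Center): P1 gets 1, best alternative -2; P2 gets 2, best alternative 0. No profitable deviation — NE.
(R3, Right): P1 can switch to R2 (2 → 3). Not NE.

Pure-strategy Nash equilibria: (R2, Right); (R3, Center)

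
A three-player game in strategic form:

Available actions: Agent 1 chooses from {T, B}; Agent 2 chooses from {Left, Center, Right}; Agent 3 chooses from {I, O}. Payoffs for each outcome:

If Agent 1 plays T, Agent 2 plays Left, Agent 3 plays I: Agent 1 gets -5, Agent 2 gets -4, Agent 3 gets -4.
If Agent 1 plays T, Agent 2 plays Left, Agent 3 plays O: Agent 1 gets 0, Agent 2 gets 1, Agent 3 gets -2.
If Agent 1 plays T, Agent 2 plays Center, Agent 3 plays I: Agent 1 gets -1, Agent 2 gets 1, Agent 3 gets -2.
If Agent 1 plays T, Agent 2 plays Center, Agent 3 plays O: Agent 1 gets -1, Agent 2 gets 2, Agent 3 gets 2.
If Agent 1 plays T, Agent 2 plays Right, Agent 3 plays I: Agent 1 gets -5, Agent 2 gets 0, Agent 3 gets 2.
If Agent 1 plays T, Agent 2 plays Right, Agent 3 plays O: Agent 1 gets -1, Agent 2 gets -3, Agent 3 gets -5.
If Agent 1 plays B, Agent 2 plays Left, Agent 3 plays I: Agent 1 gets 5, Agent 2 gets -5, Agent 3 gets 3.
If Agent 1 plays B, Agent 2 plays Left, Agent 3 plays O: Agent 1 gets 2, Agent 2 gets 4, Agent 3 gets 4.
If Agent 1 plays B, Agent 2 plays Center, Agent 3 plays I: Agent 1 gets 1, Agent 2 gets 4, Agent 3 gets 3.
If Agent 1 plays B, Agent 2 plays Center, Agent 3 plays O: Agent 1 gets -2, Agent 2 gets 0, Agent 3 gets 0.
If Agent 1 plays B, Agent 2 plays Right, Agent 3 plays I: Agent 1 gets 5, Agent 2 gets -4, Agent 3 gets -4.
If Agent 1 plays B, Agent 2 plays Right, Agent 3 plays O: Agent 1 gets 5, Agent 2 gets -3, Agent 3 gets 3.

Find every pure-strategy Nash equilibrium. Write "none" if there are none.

(T, Left, I): Agent 1 can switch to B (-5 → 5). Not NE.
(T, Left, O): Agent 1 can switch to B (0 → 2). Not NE.
(T, Center, I): Agent 1 can switch to B (-1 → 1). Not NE.
(T, Center, O): Agent 1 gets -1, best alternative -2; Agent 2 gets 2, best alternative 1; Agent 3 gets 2, best alternative -2. No profitable deviation — NE.
(T, Right, I): Agent 1 can switch to B (-5 → 5). Not NE.
(T, Right, O): Agent 1 can switch to B (-1 → 5). Not NE.
(B, Left, I): Agent 2 can switch to Center (-5 → 4). Not NE.
(B, Left, O): Agent 1 gets 2, best alternative 0; Agent 2 gets 4, best alternative 0; Agent 3 gets 4, best alternative 3. No profitable deviation — NE.
(B, Center, I): Agent 1 gets 1, best alternative -1; Agent 2 gets 4, best alternative -4; Agent 3 gets 3, best alternative 0. No profitable deviation — NE.
(B, Center, O): Agent 1 can switch to T (-2 → -1). Not NE.
(B, Right, I): Agent 2 can switch to Center (-4 → 4). Not NE.
(B, Right, O): Agent 2 can switch to Left (-3 → 4). Not NE.

The pure Nash equilibria are (T, Center, O); (B, Left, O); (B, Center, I).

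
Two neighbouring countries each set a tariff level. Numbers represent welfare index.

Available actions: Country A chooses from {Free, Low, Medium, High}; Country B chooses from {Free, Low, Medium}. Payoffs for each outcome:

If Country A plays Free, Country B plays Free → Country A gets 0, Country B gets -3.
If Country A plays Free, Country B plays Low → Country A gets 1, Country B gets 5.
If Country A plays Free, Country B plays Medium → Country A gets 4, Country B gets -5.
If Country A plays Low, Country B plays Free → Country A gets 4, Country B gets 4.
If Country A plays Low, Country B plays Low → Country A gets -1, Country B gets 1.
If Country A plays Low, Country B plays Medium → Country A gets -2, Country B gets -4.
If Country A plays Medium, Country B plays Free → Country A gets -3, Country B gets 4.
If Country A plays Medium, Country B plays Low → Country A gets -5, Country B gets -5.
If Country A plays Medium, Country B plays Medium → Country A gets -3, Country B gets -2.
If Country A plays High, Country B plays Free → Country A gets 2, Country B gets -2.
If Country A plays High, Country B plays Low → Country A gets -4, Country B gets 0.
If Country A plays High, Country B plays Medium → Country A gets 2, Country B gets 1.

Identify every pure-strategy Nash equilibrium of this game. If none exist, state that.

The pure Nash equilibria are (Free, Low), (Low, Free).

(Free, Free): Country A can switch to Low (0 → 4). Not NE.
(Free, Low): Country A gets 1, best alternative -1; Country B gets 5, best alternative -3. No profitable deviation — NE.
(Free, Medium): Country B can switch to Free (-5 → -3). Not NE.
(Low, Free): Country A gets 4, best alternative 2; Country B gets 4, best alternative 1. No profitable deviation — NE.
(Low, Low): Country A can switch to Free (-1 → 1). Not NE.
(Low, Medium): Country A can switch to Free (-2 → 4). Not NE.
(Medium, Free): Country A can switch to Free (-3 → 0). Not NE.
(Medium, Low): Country A can switch to Free (-5 → 1). Not NE.
(Medium, Medium): Country A can switch to Free (-3 → 4). Not NE.
(High, Free): Country A can switch to Low (2 → 4). Not NE.
(The remaining 2 profiles each have a profitable deviation by the same check.)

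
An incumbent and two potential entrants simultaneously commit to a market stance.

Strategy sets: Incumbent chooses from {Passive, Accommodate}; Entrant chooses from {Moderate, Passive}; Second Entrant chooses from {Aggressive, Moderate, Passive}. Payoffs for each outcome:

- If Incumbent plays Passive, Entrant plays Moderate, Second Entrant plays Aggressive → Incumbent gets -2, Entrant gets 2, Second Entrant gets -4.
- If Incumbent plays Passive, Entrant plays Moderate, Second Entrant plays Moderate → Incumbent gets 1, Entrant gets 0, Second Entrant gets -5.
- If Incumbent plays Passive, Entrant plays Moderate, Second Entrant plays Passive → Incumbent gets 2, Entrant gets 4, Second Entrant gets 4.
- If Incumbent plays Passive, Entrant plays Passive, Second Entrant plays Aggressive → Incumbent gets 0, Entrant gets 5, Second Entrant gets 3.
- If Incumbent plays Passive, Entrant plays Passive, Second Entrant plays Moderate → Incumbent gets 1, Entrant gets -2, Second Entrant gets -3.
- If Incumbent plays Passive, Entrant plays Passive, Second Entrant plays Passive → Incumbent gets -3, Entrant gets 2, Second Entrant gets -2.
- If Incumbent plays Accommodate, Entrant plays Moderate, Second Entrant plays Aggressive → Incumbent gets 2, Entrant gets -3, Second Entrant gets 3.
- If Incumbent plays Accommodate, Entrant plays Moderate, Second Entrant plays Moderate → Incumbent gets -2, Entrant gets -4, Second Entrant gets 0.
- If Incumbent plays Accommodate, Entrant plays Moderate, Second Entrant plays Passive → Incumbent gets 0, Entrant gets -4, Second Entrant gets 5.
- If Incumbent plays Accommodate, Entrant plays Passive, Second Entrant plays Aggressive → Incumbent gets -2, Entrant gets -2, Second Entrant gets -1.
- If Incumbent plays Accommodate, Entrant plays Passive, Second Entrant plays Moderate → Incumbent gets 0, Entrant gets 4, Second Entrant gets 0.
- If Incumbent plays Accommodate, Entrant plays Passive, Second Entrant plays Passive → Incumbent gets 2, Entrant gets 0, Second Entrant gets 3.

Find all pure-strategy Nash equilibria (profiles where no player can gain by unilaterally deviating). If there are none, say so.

Incumbent against (Moderate, Aggressive): payoffs -2, 2 → best response Accommodate.
Incumbent against (Moderate, Moderate): payoffs 1, -2 → best response Passive.
Incumbent against (Moderate, Passive): payoffs 2, 0 → best response Passive.
Incumbent against (Passive, Aggressive): payoffs 0, -2 → best response Passive.
Incumbent against (Passive, Moderate): payoffs 1, 0 → best response Passive.
Incumbent against (Passive, Passive): payoffs -3, 2 → best response Accommodate.
Entrant against (Passive, Aggressive): payoffs 2, 5 → best response Passive.
Entrant against (Passive, Moderate): payoffs 0, -2 → best response Moderate.
Entrant against (Passive, Passive): payoffs 4, 2 → best response Moderate.
Entrant against (Accommodate, Aggressive): payoffs -3, -2 → best response Passive.
Entrant against (Accommodate, Moderate): payoffs -4, 4 → best response Passive.
Entrant against (Accommodate, Passive): payoffs -4, 0 → best response Passive.
Second Entrant against (Passive, Moderate): payoffs -4, -5, 4 → best response Passive.
Second Entrant against (Passive, Passive): payoffs 3, -3, -2 → best response Aggressive.
Second Entrant against (Accommodate, Moderate): payoffs 3, 0, 5 → best response Passive.
Second Entrant against (Accommodate, Passive): payoffs -1, 0, 3 → best response Passive.
Mutual best responses: (Passive, Moderate, Passive); (Passive, Passive, Aggressive); (Accommodate, Passive, Passive).

The pure Nash equilibria are (Passive, Moderate, Passive), (Passive, Passive, Aggressive), (Accommodate, Passive, Passive).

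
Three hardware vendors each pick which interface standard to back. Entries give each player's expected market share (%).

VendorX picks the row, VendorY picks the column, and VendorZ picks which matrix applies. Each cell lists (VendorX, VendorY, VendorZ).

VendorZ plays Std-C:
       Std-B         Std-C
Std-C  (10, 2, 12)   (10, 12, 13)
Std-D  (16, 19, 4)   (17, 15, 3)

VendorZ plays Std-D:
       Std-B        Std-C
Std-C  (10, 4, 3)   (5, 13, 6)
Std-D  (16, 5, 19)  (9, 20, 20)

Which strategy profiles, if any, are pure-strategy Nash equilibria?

(Std-D, Std-C, Std-D)

For each strategy profile, look for a profitable unilateral deviation.
(Std-C, Std-B, Std-C): VendorX can switch to Std-D (10 → 16). Not NE.
(Std-C, Std-B, Std-D): VendorX can switch to Std-D (10 → 16). Not NE.
(Std-C, Std-C, Std-C): VendorX can switch to Std-D (10 → 17). Not NE.
(Std-C, Std-C, Std-D): VendorX can switch to Std-D (5 → 9). Not NE.
(Std-D, Std-B, Std-C): VendorZ can switch to Std-D (4 → 19). Not NE.
(Std-D, Std-B, Std-D): VendorY can switch to Std-C (5 → 20). Not NE.
(Std-D, Std-C, Std-D): VendorX gets 9, best alternative 5; VendorY gets 20, best alternative 5; VendorZ gets 20, best alternative 3. No profitable deviation — NE.
(The remaining 1 profile has a profitable deviation by the same check.)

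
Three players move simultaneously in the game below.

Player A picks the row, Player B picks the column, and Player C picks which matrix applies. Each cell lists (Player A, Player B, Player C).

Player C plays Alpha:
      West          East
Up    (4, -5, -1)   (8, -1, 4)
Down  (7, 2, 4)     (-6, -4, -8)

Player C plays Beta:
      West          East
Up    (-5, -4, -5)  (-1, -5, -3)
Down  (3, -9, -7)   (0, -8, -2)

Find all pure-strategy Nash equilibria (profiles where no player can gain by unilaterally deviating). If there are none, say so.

The pure Nash equilibria are (Up, East, Alpha), (Down, West, Alpha), (Down, East, Beta).

(Up, West, Alpha): Player A can switch to Down (4 → 7). Not NE.
(Up, West, Beta): Player A can switch to Down (-5 → 3). Not NE.
(Up, East, Alpha): Player A gets 8, best alternative -6; Player B gets -1, best alternative -5; Player C gets 4, best alternative -3. No profitable deviation — NE.
(Up, East, Beta): Player A can switch to Down (-1 → 0). Not NE.
(Down, West, Alpha): Player A gets 7, best alternative 4; Player B gets 2, best alternative -4; Player C gets 4, best alternative -7. No profitable deviation — NE.
(Down, West, Beta): Player B can switch to East (-9 → -8). Not NE.
(Down, East, Alpha): Player A can switch to Up (-6 → 8). Not NE.
(Down, East, Beta): Player A gets 0, best alternative -1; Player B gets -8, best alternative -9; Player C gets -2, best alternative -8. No profitable deviation — NE.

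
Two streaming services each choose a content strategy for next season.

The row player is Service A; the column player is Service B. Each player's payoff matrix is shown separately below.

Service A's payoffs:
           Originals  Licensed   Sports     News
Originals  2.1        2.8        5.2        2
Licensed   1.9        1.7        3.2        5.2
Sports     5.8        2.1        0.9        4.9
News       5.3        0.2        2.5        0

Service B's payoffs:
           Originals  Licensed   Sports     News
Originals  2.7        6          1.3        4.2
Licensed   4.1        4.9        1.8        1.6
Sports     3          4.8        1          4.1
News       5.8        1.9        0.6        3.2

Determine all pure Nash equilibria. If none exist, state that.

Pure NE: (Originals, Licensed)

Service A against Originals: payoffs 2.1, 1.9, 5.8, 5.3 → best response Sports.
Service A against Licensed: payoffs 2.8, 1.7, 2.1, 0.2 → best response Originals.
Service A against Sports: payoffs 5.2, 3.2, 0.9, 2.5 → best response Originals.
Service A against News: payoffs 2, 5.2, 4.9, 0 → best response Licensed.
Service B against Originals: payoffs 2.7, 6, 1.3, 4.2 → best response Licensed.
Service B against Licensed: payoffs 4.1, 4.9, 1.8, 1.6 → best response Licensed.
Service B against Sports: payoffs 3, 4.8, 1, 4.1 → best response Licensed.
Service B against News: payoffs 5.8, 1.9, 0.6, 3.2 → best response Originals.
Mutual best responses: (Originals, Licensed).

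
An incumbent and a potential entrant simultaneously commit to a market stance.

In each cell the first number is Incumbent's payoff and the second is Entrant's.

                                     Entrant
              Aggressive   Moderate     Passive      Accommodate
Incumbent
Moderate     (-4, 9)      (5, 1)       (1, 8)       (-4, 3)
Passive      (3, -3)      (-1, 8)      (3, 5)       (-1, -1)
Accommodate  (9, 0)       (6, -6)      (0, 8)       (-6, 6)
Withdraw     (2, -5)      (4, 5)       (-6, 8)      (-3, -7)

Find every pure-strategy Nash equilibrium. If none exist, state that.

Incumbent against Aggressive: payoffs -4, 3, 9, 2 → best response Accommodate.
Incumbent against Moderate: payoffs 5, -1, 6, 4 → best response Accommodate.
Incumbent against Passive: payoffs 1, 3, 0, -6 → best response Passive.
Incumbent against Accommodate: payoffs -4, -1, -6, -3 → best response Passive.
Entrant against Moderate: payoffs 9, 1, 8, 3 → best response Aggressive.
Entrant against Passive: payoffs -3, 8, 5, -1 → best response Moderate.
Entrant against Accommodate: payoffs 0, -6, 8, 6 → best response Passive.
Entrant against Withdraw: payoffs -5, 5, 8, -7 → best response Passive.
No profile is a mutual best response for all players.

No pure-strategy Nash equilibrium.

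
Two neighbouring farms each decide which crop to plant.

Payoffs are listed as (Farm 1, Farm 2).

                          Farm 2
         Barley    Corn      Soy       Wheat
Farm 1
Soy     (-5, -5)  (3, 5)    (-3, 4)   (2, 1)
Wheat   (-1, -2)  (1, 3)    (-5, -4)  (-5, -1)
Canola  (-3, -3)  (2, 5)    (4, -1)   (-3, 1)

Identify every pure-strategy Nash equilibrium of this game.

(Soy, Barley): Farm 1 can switch to Wheat (-5 → -1). Not NE.
(Soy, Corn): Farm 1 gets 3, best alternative 2; Farm 2 gets 5, best alternative 4. No profitable deviation — NE.
(Soy, Soy): Farm 1 can switch to Canola (-3 → 4). Not NE.
(Soy, Wheat): Farm 2 can switch to Corn (1 → 5). Not NE.
(Wheat, Barley): Farm 2 can switch to Corn (-2 → 3). Not NE.
(Wheat, Corn): Farm 1 can switch to Soy (1 → 3). Not NE.
(Wheat, Soy): Farm 1 can switch to Soy (-5 → -3). Not NE.
(The remaining 5 profiles each have a profitable deviation by the same check.)

(Soy, Corn)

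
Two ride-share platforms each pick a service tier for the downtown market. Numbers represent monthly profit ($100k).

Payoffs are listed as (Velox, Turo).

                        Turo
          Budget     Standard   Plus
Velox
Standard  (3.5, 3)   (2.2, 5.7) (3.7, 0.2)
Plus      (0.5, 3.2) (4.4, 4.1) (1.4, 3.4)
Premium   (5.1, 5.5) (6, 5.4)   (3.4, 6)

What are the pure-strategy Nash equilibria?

Velox against Budget: payoffs 3.5, 0.5, 5.1 → best response Premium.
Velox against Standard: payoffs 2.2, 4.4, 6 → best response Premium.
Velox against Plus: payoffs 3.7, 1.4, 3.4 → best response Standard.
Turo against Standard: payoffs 3, 5.7, 0.2 → best response Standard.
Turo against Plus: payoffs 3.2, 4.1, 3.4 → best response Standard.
Turo against Premium: payoffs 5.5, 5.4, 6 → best response Plus.
No profile is a mutual best response for all players.

This game has no pure Nash equilibrium.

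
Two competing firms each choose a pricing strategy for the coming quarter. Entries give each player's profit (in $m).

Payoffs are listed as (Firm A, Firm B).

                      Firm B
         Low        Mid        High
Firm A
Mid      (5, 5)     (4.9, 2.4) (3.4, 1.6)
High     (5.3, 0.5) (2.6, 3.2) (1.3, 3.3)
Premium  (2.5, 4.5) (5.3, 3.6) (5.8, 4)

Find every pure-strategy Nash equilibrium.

none

For each strategy profile, look for a profitable unilateral deviation.
(Mid, Low): Firm A can switch to High (5 → 5.3). Not NE.
(Mid, Mid): Firm A can switch to Premium (4.9 → 5.3). Not NE.
(Mid, High): Firm A can switch to Premium (3.4 → 5.8). Not NE.
(High, Low): Firm B can switch to Mid (0.5 → 3.2). Not NE.
(High, Mid): Firm A can switch to Mid (2.6 → 4.9). Not NE.
(High, High): Firm A can switch to Mid (1.3 → 3.4). Not NE.
(Premium, Low): Firm A can switch to Mid (2.5 → 5). Not NE.
(Premium, Mid): Firm B can switch to Low (3.6 → 4.5). Not NE.
(Premium, High): Firm B can switch to Low (4 → 4.5). Not NE.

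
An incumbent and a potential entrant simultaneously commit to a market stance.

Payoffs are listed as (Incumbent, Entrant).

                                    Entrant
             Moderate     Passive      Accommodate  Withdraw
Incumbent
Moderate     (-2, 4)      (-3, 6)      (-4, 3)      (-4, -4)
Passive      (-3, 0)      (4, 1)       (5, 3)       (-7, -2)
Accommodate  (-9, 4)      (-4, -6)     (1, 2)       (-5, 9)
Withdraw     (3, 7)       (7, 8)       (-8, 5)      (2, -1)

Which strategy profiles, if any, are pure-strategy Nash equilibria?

(Passive, Accommodate), (Withdraw, Passive)

Incumbent against Moderate: payoffs -2, -3, -9, 3 → best response Withdraw.
Incumbent against Passive: payoffs -3, 4, -4, 7 → best response Withdraw.
Incumbent against Accommodate: payoffs -4, 5, 1, -8 → best response Passive.
Incumbent against Withdraw: payoffs -4, -7, -5, 2 → best response Withdraw.
Entrant against Moderate: payoffs 4, 6, 3, -4 → best response Passive.
Entrant against Passive: payoffs 0, 1, 3, -2 → best response Accommodate.
Entrant against Accommodate: payoffs 4, -6, 2, 9 → best response Withdraw.
Entrant against Withdraw: payoffs 7, 8, 5, -1 → best response Passive.
Mutual best responses: (Passive, Accommodate); (Withdraw, Passive).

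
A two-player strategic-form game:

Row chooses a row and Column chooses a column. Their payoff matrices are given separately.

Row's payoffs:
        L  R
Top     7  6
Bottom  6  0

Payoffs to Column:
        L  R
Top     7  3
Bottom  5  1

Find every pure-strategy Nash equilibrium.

The unique pure-strategy Nash equilibrium is (Top, L).

Row against L: payoffs 7, 6 → best response Top.
Row against R: payoffs 6, 0 → best response Top.
Column against Top: payoffs 7, 3 → best response L.
Column against Bottom: payoffs 5, 1 → best response L.
Mutual best responses: (Top, L).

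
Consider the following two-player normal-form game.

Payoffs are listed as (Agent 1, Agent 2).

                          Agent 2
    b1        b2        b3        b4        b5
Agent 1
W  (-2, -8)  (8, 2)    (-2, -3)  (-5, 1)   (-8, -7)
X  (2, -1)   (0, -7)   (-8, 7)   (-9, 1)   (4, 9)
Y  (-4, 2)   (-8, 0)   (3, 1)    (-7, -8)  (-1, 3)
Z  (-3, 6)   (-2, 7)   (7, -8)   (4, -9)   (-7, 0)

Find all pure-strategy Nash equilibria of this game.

Pure-strategy Nash equilibria: (W, b2) and (X, b5)

For each player, find the best response to each opponent profile; mutual best responses are the pure NE.
Agent 1 against b1: payoffs -2, 2, -4, -3 → best response X.
Agent 1 against b2: payoffs 8, 0, -8, -2 → best response W.
Agent 1 against b3: payoffs -2, -8, 3, 7 → best response Z.
Agent 1 against b4: payoffs -5, -9, -7, 4 → best response Z.
Agent 1 against b5: payoffs -8, 4, -1, -7 → best response X.
Agent 2 against W: payoffs -8, 2, -3, 1, -7 → best response b2.
Agent 2 against X: payoffs -1, -7, 7, 1, 9 → best response b5.
Agent 2 against Y: payoffs 2, 0, 1, -8, 3 → best response b5.
Agent 2 against Z: payoffs 6, 7, -8, -9, 0 → best response b2.
Mutual best responses: (W, b2); (X, b5).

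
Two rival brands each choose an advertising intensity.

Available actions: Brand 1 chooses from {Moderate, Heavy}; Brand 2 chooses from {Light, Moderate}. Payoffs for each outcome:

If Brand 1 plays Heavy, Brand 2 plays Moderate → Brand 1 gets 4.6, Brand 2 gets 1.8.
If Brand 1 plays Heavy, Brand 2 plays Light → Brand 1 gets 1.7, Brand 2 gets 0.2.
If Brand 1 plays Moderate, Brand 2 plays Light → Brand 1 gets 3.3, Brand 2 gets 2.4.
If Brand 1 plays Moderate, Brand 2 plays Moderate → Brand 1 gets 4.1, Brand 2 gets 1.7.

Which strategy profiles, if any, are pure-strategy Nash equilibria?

(Moderate, Light): Brand 1 gets 3.3, best alternative 1.7; Brand 2 gets 2.4, best alternative 1.7. No profitable deviation — NE.
(Moderate, Moderate): Brand 1 can switch to Heavy (4.1 → 4.6). Not NE.
(Heavy, Light): Brand 1 can switch to Moderate (1.7 → 3.3). Not NE.
(Heavy, Moderate): Brand 1 gets 4.6, best alternative 4.1; Brand 2 gets 1.8, best alternative 0.2. No profitable deviation — NE.

(Moderate, Light); (Heavy, Moderate)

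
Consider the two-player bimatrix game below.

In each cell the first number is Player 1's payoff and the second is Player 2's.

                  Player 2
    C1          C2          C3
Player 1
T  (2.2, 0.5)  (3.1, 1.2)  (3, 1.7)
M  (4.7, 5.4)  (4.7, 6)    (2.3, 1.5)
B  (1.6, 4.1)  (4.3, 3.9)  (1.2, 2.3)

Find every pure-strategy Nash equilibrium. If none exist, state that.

Player 1 against C1: payoffs 2.2, 4.7, 1.6 → best response M.
Player 1 against C2: payoffs 3.1, 4.7, 4.3 → best response M.
Player 1 against C3: payoffs 3, 2.3, 1.2 → best response T.
Player 2 against T: payoffs 0.5, 1.2, 1.7 → best response C3.
Player 2 against M: payoffs 5.4, 6, 1.5 → best response C2.
Player 2 against B: payoffs 4.1, 3.9, 2.3 → best response C1.
Mutual best responses: (T, C3); (M, C2).

The pure Nash equilibria are (T, C3); (M, C2).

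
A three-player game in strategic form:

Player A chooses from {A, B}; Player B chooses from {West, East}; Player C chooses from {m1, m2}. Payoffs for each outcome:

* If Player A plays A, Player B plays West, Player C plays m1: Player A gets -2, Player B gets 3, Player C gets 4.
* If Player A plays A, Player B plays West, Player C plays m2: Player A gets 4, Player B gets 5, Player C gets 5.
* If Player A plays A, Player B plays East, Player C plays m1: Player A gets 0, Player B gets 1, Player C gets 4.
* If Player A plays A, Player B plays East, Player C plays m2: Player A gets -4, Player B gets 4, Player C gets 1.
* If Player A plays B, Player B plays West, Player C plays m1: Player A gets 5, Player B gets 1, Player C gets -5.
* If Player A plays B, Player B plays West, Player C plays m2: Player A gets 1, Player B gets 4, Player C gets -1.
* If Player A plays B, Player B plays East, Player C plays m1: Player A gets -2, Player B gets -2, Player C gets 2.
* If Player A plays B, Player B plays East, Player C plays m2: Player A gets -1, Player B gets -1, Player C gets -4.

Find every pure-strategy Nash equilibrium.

Pure NE: (A, West, m2)

For each strategy profile, look for a profitable unilateral deviation.
(A, West, m1): Player A can switch to B (-2 → 5). Not NE.
(A, West, m2): Player A gets 4, best alternative 1; Player B gets 5, best alternative 4; Player C gets 5, best alternative 4. No profitable deviation — NE.
(A, East, m1): Player B can switch to West (1 → 3). Not NE.
(A, East, m2): Player A can switch to B (-4 → -1). Not NE.
(B, West, m1): Player C can switch to m2 (-5 → -1). Not NE.
(B, West, m2): Player A can switch to A (1 → 4). Not NE.
(B, East, m1): Player A can switch to A (-2 → 0). Not NE.
(B, East, m2): Player B can switch to West (-1 → 4). Not NE.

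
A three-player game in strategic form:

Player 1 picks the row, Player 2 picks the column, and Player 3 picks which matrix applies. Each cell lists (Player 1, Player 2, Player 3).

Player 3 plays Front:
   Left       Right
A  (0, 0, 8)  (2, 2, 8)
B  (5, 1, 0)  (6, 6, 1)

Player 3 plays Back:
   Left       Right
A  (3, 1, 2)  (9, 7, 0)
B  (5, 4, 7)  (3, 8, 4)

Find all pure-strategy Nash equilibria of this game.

(A, Left, Front): Player 1 can switch to B (0 → 5). Not NE.
(A, Left, Back): Player 1 can switch to B (3 → 5). Not NE.
(A, Right, Front): Player 1 can switch to B (2 → 6). Not NE.
(A, Right, Back): Player 3 can switch to Front (0 → 8). Not NE.
(B, Left, Front): Player 2 can switch to Right (1 → 6). Not NE.
(B, Left, Back): Player 2 can switch to Right (4 → 8). Not NE.
(B, Right, Front): Player 3 can switch to Back (1 → 4). Not NE.
(B, Right, Back): Player 1 can switch to A (3 → 9). Not NE.

This game has no pure Nash equilibrium.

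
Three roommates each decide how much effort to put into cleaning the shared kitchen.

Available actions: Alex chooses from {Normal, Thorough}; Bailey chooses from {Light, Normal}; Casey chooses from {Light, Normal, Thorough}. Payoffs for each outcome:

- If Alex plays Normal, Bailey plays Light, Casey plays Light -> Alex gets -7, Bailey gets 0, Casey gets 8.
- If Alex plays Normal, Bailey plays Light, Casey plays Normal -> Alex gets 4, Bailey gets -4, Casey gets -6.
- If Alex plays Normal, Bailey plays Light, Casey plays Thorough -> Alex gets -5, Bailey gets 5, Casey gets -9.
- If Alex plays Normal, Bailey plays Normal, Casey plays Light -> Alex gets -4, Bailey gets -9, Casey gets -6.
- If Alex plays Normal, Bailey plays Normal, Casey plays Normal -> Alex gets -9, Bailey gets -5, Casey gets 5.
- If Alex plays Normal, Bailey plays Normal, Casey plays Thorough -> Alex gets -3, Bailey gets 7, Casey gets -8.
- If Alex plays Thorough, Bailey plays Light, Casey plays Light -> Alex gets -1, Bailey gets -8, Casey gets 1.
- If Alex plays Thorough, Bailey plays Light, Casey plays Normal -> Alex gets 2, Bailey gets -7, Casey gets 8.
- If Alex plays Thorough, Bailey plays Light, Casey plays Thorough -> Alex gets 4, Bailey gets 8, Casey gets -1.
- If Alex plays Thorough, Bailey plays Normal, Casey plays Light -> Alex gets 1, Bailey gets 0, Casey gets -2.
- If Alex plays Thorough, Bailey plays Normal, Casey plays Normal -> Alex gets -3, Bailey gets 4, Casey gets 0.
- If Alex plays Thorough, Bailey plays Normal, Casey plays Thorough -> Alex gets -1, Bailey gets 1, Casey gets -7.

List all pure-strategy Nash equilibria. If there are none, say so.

For each strategy profile, look for a profitable unilateral deviation.
(Normal, Light, Light): Alex can switch to Thorough (-7 → -1). Not NE.
(Normal, Light, Normal): Casey can switch to Light (-6 → 8). Not NE.
(Normal, Light, Thorough): Alex can switch to Thorough (-5 → 4). Not NE.
(Normal, Normal, Light): Alex can switch to Thorough (-4 → 1). Not NE.
(Normal, Normal, Normal): Alex can switch to Thorough (-9 → -3). Not NE.
(Normal, Normal, Thorough): Alex can switch to Thorough (-3 → -1). Not NE.
(Thorough, Light, Light): Bailey can switch to Normal (-8 → 0). Not NE.
(Thorough, Light, Normal): Alex can switch to Normal (2 → 4). Not NE.
(Thorough, Light, Thorough): Casey can switch to Light (-1 → 1). Not NE.
(Thorough, Normal, Light): Casey can switch to Normal (-2 → 0). Not NE.
(Thorough, Normal, Normal): Alex gets -3, best alternative -9; Bailey gets 4, best alternative -7; Casey gets 0, best alternative -2. No profitable deviation — NE.
(Thorough, Normal, Thorough): Bailey can switch to Light (1 → 8). Not NE.

Pure NE: (Thorough, Normal, Normal)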